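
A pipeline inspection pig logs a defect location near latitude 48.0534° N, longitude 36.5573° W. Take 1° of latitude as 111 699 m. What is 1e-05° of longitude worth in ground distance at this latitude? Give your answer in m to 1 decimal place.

1e-05° of longitude at 48.0534° is 1e-05 × 111699 × cos 48.0534° ≈ 1e-05 × 74663.8 = 0.746638 m.

0.7 m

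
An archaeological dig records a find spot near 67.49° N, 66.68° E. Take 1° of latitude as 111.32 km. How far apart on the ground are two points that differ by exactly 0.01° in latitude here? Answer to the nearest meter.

0.01° × 111320 m/° = 1113.2 m.

1113 meters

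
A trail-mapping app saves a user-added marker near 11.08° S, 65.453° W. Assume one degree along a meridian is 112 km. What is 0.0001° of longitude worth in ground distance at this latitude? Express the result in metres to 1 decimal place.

At 11.08° a degree of longitude is 112000 × cos 11.08° ≈ 109912 m, so 0.0001° corresponds to 10.9912 m.

11.0 metres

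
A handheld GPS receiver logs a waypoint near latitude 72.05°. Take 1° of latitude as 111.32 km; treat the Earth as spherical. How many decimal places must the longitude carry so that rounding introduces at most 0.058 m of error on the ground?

At 72.05° one degree of longitude covers 111320 × cos 72.05° ≈ 111320 × 0.3082 ≈ 34307.4 m.
N decimal places → at most half a unit in the last place, 0.5 × 10⁻ᴺ° = 34307.4/2 × 10⁻ᴺ m.
Need 0.5 × 34307.4 × 10⁻ᴺ ≤ 0.058 → 10⁻ᴺ ≤ 3.381e-06, so N ≥ 5.47.
At 5 places the error can reach 0.172 m, but 6 places keeps it to 0.0172 m.

6 decimal places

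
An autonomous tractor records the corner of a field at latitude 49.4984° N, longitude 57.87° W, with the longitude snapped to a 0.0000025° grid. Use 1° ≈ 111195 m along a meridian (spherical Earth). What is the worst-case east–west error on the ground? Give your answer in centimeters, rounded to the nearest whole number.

With a 0.0000025° grid the true value lies within half a step, ±0.0000025°/2 = ±1.25e-06°, of the stored one.
Parallels shrink by cos φ, so at 49.4984° a degree of longitude is 111195 × 0.6495 ≈ 72217.7 m.
East–west error: 1.25e-06° × 72217.7 m/° ≈ 0.0902722 m.
That is 0.0902722 m = 9.0272 cm.

9 centimeters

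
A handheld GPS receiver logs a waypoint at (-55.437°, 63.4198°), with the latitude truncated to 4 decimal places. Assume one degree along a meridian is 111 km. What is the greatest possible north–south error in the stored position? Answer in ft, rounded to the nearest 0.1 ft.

36.4 ft

Truncating at 4 decimal places can drop up to a full unit in the last place, so the latitude may be off by as much as 0.0001°.
Along the meridian that is 0.0001° × 111000 m/° = 11.1 m.
In feet: 11.1 m ÷ 0.3048 ≈ 36.417 ft.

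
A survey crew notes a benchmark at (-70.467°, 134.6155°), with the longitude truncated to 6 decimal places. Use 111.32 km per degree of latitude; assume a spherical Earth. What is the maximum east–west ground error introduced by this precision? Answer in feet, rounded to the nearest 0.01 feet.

Truncating at 6 decimal places can drop up to a full unit in the last place, so the longitude may be off by as much as 1e-06°.
Parallels shrink by cos φ, so at 70.467° a degree of longitude is 111320 × 0.3343 ≈ 37219.8 m.
Maximum E–W displacement: 1e-06 × 37219.8 = 0.0372198 m.
Converting: 0.0372198 m × 3.2808 ft/m ≈ 0.12211 ft.

0.12 feet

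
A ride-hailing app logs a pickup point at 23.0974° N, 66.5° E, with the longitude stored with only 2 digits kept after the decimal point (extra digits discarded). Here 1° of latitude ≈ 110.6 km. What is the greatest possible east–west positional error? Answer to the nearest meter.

Truncating at 2 decimal places can drop up to a full unit in the last place, so the longitude may be off by as much as 0.01°.
Parallels shrink by cos φ, so at 23.0974° a degree of longitude is 110600 × 0.9198 ≈ 101734 m.
East–west error: 0.01° × 101734 m/° ≈ 1017.34 m.

1017 meters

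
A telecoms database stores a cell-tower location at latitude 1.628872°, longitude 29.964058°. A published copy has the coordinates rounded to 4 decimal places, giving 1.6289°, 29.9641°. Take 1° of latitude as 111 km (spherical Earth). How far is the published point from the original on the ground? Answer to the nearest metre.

6 metres

The latitude changed by -0.000028° and the longitude by -0.000042°.
North–south shift: -0.000028 × 111000 = -3.108 m.
E–W at 1.6289°: -0.000042° × 111000 × cos 1.6289° = -0.000042 × 111000 × 0.9996 ≈ -4.66012 m.
Combined displacement = (3.108² + 4.66012²)^½ ≈ 5.60146 m.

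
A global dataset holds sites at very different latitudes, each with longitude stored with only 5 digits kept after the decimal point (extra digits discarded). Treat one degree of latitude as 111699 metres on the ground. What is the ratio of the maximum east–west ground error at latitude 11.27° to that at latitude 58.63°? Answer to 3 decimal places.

Truncating at 5 decimal places can drop up to a full unit in the last place, so the longitude may be off by as much as 1e-05°.
At 11.27°: 1e-05° × 111699 × cos 11.27° = 1e-05 × 111699 × 0.9807 ≈ 1.0955 m.
Error at 58.63° = 1e-05° × 111699 × cos 58.63° ≈ 1.117 × 0.5206 = 0.58146 m.
The ratio reduces to cos 11.27° / cos 58.63° = 0.9807/0.5206 ≈ 1.8840.

1.884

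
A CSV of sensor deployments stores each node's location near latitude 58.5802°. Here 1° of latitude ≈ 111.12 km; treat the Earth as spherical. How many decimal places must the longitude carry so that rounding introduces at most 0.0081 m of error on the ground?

At 58.5802° one degree of longitude covers 111120 × cos 58.5802° ≈ 111120 × 0.5213 ≈ 57927.4 m.
Rounding to N decimal places gives at most 0.5 × 10⁻ᴺ degrees of error, i.e. 0.5 × 10⁻ᴺ × 57927.4 m.
Setting 28963.7 × 10⁻ᴺ ≤ 0.0081 gives 10ᴺ ≥ 3.576e+06, i.e. N ≥ 6.55.
So 7 decimal places suffice (0.0029 m); 6 would allow up to 0.029 m.

7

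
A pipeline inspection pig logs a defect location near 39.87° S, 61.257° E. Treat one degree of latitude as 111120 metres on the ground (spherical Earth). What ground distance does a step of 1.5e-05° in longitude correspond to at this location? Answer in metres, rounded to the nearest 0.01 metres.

1.5e-05° of longitude at 39.87° is 1.5e-05 × 111120 × cos 39.87° ≈ 1.5e-05 × 85284.7 = 1.27927 m.

1.28 metres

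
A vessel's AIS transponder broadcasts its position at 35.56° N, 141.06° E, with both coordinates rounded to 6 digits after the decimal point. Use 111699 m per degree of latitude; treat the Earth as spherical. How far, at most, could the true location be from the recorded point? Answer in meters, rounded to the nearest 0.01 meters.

0.07 meters

Rounding to 6 decimal places leaves each coordinate within ±5e-07° of the true value.
Latitude error → 5e-07 × 111699 = 0.0558495 m along the meridian.
Longitude error → 5e-07 × 111699 × cos 35.56° = 5e-07 × 111699 × 0.8135 ≈ 0.045434 m.
The two errors are perpendicular, so the maximum displacement is √(0.0558495² + 0.045434²) ≈ 0.0719959 m.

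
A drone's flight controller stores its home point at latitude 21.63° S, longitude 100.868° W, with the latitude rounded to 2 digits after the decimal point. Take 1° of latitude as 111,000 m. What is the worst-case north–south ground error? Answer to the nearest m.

Rounding to 2 decimal places leaves the latitude within ±0.005° of the true value.
Along the meridian that is 0.005° × 111000 m/° = 555 m.

555 m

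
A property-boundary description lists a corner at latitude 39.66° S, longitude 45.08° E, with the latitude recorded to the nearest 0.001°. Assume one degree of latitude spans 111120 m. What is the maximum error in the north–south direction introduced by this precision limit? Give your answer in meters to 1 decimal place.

Rounding to 3 decimal places leaves the latitude within ±0.0005° of the true value.
Along the meridian that is 0.0005° × 111120 m/° = 55.56 m.

55.6 meters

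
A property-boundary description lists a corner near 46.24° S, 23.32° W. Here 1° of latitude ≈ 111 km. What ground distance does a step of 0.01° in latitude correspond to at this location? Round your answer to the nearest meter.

1110 meters

0.01° × 111000 m/° = 1110 m.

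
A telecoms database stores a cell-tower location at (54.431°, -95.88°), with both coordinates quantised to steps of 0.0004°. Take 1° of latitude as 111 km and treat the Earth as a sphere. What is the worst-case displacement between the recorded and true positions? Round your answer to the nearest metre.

With a 0.0004° grid the true value lies within half a step, ±0.0004°/2 = ±0.0002°, of the stored one.
North–south component: 0.0002° × 111000 = 22.2 m.
E–W at 54.431°: 0.0002° × 111000 × cos 54.431° = 0.0002 × 111000 × 0.5817 ≈ 12.9134 m.
The two errors are perpendicular, so the maximum displacement is √(22.2² + 12.9134²) ≈ 25.6826 m.

26 metres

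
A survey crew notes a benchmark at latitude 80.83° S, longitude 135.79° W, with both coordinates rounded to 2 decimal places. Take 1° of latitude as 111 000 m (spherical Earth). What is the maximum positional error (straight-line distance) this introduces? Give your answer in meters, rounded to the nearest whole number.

Rounding to 2 decimal places leaves each coordinate within ±0.005° of the true value.
Latitude error → 0.005 × 111000 = 555 m along the meridian.
Longitude error → 0.005 × 111000 × cos 80.83° = 0.005 × 111000 × 0.1594 ≈ 88.4472 m.
Worst case both components are at the extreme and orthogonal: √(555² + 88.4472²) ≈ 562.003 m.

562 meters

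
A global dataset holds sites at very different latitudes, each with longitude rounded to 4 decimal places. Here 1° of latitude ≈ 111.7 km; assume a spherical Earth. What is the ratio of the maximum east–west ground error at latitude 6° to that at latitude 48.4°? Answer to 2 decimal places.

Rounding to 4 decimal places leaves the longitude within ±5e-05° of the true value.
At 6°: 5e-05° × 111700 × cos 6° = 5e-05 × 111700 × 0.9945 ≈ 5.5544 m.
At 48.4°: 5e-05° × 111700 × cos 48.4° = 5e-05 × 111700 × 0.6639 ≈ 3.708 m.
The ratio reduces to cos 6° / cos 48.4° = 0.9945/0.6639 ≈ 1.4979.

1.50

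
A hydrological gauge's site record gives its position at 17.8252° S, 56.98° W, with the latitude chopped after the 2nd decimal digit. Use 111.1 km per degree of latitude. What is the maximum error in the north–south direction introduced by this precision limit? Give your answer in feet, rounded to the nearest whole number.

3645 feet

Truncating at 2 decimal places can drop up to a full unit in the last place, so the latitude may be off by as much as 0.01°.
Along the meridian that is 0.01° × 111100 m/° = 1111 m.
Converting: 1111 m × 3.2808 ft/m ≈ 3645 ft.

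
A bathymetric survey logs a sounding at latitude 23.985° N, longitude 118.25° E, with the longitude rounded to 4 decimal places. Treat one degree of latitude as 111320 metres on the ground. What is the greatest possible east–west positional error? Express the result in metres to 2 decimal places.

Rounding to 4 decimal places leaves the longitude within ±5e-05° of the true value.
Parallels shrink by cos φ, so at 23.985° a degree of longitude is 111320 × 0.9137 ≈ 101708 m.
East–west error: 5e-05° × 101708 m/° ≈ 5.08539 m.

5.09 metres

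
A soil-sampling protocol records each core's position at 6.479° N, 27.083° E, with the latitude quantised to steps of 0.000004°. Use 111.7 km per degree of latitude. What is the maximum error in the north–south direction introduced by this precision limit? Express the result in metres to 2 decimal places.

0.22 metres

With a 0.000004° grid the true value lies within half a step, ±0.000004°/2 = ±2e-06°, of the stored one.
So the N–S error is at most 2e-06 × 111700 = 0.2234 m.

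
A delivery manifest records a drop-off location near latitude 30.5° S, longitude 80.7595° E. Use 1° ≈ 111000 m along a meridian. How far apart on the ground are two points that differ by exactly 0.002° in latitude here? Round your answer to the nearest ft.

Along a meridian 0.002° is 0.002 × 111000 = 222 m.
In feet: 222 m ÷ 0.3048 ≈ 728.35 ft.

728 ft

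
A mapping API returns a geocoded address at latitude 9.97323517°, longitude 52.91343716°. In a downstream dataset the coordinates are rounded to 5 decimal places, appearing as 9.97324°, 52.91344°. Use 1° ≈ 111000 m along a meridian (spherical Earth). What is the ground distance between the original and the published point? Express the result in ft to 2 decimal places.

2.03 ft

The latitude changed by -0.00000483° and the longitude by -0.00000284°.
North–south shift: -0.00000483 × 111000 = -0.53613 m.
E–W at 9.97324°: -0.00000284° × 111000 × cos 9.97324° = -0.00000284 × 111000 × 0.9849 ≈ -0.310476 m.
Hypotenuse of the two orthogonal shifts: √(0.53613² + 0.310476²) = 0.619541 m.
In feet: 0.619541 m ÷ 0.3048 ≈ 2.0326 ft.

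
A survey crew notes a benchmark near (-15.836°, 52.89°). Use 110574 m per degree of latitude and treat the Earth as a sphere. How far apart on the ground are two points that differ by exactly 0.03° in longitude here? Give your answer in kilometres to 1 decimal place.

One degree of longitude here spans 110574 × cos 15.836° = 110574 × 0.9620 ≈ 106377 m; 0.03° of that is 3191.32 m.
That is 3191.32 m = 3.1913 km.

3.2 kilometres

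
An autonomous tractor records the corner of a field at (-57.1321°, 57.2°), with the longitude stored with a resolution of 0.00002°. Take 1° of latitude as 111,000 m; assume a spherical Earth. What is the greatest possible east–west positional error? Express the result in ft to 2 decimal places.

1.98 ft

With a 0.00002° grid the true value lies within half a step, ±0.00002°/2 = ±1e-05°, of the stored one.
At latitude 57.1321° a degree of longitude spans 111000 m × cos 57.1321° = 111000 × 0.5427 ≈ 60240.1 m.
Maximum E–W displacement: 1e-05 × 60240.1 = 0.602401 m.
Converting: 0.602401 m × 3.2808 ft/m ≈ 1.9764 ft.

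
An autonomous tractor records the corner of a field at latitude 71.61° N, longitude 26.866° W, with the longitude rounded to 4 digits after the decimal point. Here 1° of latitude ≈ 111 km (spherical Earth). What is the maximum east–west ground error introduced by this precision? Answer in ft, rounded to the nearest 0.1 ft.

5.7 ft

Rounding to 4 decimal places leaves the longitude within ±5e-05° of the true value.
At latitude 71.61° a degree of longitude spans 111000 m × cos 71.61° = 111000 × 0.3155 ≈ 35018.7 m.
So at most 5e-05° × 35018.7 ≈ 1.75093 m east–west.
In feet: 1.75093 m ÷ 0.3048 ≈ 5.7445 ft.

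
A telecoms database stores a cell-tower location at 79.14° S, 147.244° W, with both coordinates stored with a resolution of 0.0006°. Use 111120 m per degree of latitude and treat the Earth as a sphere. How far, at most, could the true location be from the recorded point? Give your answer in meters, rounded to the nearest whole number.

34 meters

With a 0.0006° grid the true value lies within half a step, ±0.0006°/2 = ±0.0003°, of the stored one.
North–south component: 0.0003° × 111120 = 33.336 m.
E–W at 79.14°: 0.0003° × 111120 × cos 79.14° = 0.0003 × 111120 × 0.1884 ≈ 6.28083 m.
Combining orthogonally: (33.336² + 6.28083²)^½ ≈ 33.9225 m.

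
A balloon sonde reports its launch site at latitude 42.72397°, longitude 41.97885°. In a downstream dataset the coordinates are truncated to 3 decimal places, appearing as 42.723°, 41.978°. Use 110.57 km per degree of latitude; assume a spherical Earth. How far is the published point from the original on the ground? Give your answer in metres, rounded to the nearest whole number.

128 metres

The latitude changed by +0.00097° and the longitude by +0.00085°.
N–S: 0.00097° × 110570 m/° = 107.253 m.
East–west at this latitude: 0.00085° × 110570 × cos 42.723° ≈ 0.00085 × 81229.4 = 69.045 m.
Distance: √(107.253² + 69.045²) ≈ 127.555 m.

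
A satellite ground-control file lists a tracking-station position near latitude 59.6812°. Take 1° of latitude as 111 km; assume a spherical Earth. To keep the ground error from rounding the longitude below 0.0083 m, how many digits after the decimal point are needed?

7 decimal places

At 59.6812° one degree of longitude covers 111000 × cos 59.6812° ≈ 111000 × 0.5048 ≈ 56034 m.
Rounding to N decimal places gives at most 0.5 × 10⁻ᴺ degrees of error, i.e. 0.5 × 10⁻ᴺ × 56034 m.
Setting 28017 × 10⁻ᴺ ≤ 0.0083 gives 10ᴺ ≥ 3.376e+06, i.e. N ≥ 6.53.
So 7 decimal places suffice (0.0028 m); 6 would allow up to 0.028 m.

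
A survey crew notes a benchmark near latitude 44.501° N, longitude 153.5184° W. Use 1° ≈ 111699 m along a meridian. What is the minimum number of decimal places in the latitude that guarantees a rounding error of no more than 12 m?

4

One degree of latitude covers 111699 m.
N decimal places → at most half a unit in the last place, 0.5 × 10⁻ᴺ° = 111699/2 × 10⁻ᴺ m.
Setting 55849.5 × 10⁻ᴺ ≤ 12 gives 10ᴺ ≥ 4654, i.e. N ≥ 3.67.
N = 3 would give 55.8 m (too coarse); N = 4 gives 5.58 m ≤ 12 m.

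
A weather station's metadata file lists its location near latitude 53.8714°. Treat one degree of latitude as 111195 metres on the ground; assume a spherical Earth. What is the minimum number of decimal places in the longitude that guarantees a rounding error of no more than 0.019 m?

At 53.8714° one degree of longitude covers 111195 × cos 53.8714° ≈ 111195 × 0.5896 ≈ 65560.5 m.
Rounding to N decimal places gives at most 0.5 × 10⁻ᴺ degrees of error, i.e. 0.5 × 10⁻ᴺ × 65560.5 m.
Need 0.5 × 65560.5 × 10⁻ᴺ ≤ 0.019 → 10⁻ᴺ ≤ 5.796e-07, so N ≥ 6.24.
At 6 places the error can reach 0.0328 m, but 7 places keeps it to 0.00328 m.

7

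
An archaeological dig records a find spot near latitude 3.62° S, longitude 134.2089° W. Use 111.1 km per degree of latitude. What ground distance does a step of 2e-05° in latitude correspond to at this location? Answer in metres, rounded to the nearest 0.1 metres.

2.2 metres

2e-05° × 111100 m/° = 2.222 m.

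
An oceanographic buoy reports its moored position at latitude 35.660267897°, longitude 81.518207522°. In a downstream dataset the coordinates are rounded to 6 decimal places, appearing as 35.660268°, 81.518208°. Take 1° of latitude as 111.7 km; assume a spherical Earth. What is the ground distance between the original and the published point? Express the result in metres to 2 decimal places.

Δlat = 35.660267897 − 35.660268 = -0.000000103°; Δlon = 81.518207522 − 81.518208 = -0.000000478°.
N–S: -0.000000103° × 111700 m/° = -0.0115051 m.
East–west at this latitude: -0.000000478° × 111700 × cos 35.6603° ≈ -0.000000478 × 90754.9 = -0.0433808 m.
Distance: √(0.0115051² + 0.0433808²) ≈ 0.0448806 m.

0.04 metres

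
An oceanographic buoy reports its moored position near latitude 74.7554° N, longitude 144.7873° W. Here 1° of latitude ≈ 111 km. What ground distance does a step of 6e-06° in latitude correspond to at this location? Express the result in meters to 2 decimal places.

6e-06° × 111000 m/° = 0.666 m.

0.67 meters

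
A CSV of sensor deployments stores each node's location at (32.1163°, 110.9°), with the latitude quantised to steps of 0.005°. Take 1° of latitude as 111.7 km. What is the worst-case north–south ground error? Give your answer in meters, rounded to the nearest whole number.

279 meters

With a 0.005° grid the true value lies within half a step, ±0.005°/2 = ±0.0025°, of the stored one.
So the N–S error is at most 0.0025 × 111700 = 279.25 m.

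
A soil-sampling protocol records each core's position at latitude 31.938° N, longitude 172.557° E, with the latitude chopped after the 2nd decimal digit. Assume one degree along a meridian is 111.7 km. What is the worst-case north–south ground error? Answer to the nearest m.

Truncating at 2 decimal places can drop up to a full unit in the last place, so the latitude may be off by as much as 0.01°.
So the N–S error is at most 0.01 × 111700 = 1117 m.

1117 m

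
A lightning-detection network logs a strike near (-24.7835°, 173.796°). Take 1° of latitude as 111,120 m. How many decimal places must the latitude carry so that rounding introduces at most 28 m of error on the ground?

4 decimal places

One degree of latitude covers 111120 m.
With N decimal places the half-ulp bound is 0.5·10⁻ᴺ°, or 0.5·10⁻ᴺ × 111120 m on the ground.
Setting 55560 × 10⁻ᴺ ≤ 28 gives 10ᴺ ≥ 1984, i.e. N ≥ 3.30.
N = 3 would give 55.6 m (too coarse); N = 4 gives 5.56 m ≤ 28 m.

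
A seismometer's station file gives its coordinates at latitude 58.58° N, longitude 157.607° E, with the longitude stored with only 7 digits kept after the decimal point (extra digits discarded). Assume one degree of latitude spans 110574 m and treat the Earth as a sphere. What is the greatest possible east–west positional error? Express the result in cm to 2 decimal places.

0.58 cm

Truncating at 7 decimal places can drop up to a full unit in the last place, so the longitude may be off by as much as 1e-07°.
Parallels shrink by cos φ, so at 58.58° a degree of longitude is 110574 × 0.5213 ≈ 57643.1 m.
Maximum E–W displacement: 1e-07 × 57643.1 = 0.00576431 m.
That is 0.00576431 m = 0.57643 cm.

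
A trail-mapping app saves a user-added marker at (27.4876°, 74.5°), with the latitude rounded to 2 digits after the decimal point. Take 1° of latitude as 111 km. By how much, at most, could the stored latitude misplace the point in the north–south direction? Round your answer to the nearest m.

Rounding to 2 decimal places leaves the latitude within ±0.005° of the true value.
North–south distance: 0.005° × 111000 m/° = 555 m.

555 m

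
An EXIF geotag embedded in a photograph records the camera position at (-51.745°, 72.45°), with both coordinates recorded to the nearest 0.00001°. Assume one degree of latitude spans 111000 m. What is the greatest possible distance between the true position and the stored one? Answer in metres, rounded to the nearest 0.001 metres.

Rounding to 5 decimal places leaves each coordinate within ±5e-06° of the true value.
Latitude error → 5e-06 × 111000 = 0.555 m along the meridian.
E–W at 51.745°: 5e-06° × 111000 × cos 51.745° = 5e-06 × 111000 × 0.6192 ≈ 0.343635 m.
Worst case both components are at the extreme and orthogonal: √(0.555² + 0.343635²) ≈ 0.652771 m.

0.653 metres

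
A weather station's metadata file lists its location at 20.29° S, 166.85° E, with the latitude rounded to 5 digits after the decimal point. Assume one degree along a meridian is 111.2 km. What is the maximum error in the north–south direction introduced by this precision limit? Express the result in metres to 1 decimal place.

Rounding to 5 decimal places leaves the latitude within ±5e-06° of the true value.
North–south distance: 5e-06° × 111200 m/° = 0.556 m.

0.6 metres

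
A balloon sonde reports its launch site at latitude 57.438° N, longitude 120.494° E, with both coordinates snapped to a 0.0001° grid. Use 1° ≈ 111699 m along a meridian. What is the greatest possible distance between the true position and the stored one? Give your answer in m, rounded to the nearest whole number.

With a 0.0001° grid the true value lies within half a step, ±0.0001°/2 = ±5e-05°, of the stored one.
North–south component: 5e-05° × 111699 = 5.58495 m.
Longitude error → 5e-05 × 111699 × cos 57.438° = 5e-05 × 111699 × 0.5382 ≈ 3.00589 m.
Worst case both components are at the extreme and orthogonal: √(5.58495² + 3.00589²) ≈ 6.34248 m.

6 m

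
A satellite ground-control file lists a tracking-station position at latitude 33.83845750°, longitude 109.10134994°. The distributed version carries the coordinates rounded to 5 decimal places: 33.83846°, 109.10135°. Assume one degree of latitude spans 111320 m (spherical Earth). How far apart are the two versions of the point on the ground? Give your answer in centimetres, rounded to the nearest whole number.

Δlat = 33.83845750 − 33.83846 = -0.00000250°; Δlon = 109.10134994 − 109.10135 = -0.00000006°.
N–S: -0.00000250° × 111320 m/° = -0.2783 m.
E–W at 33.8385°: -0.00000006° × 111320 × cos 33.8385° = -0.00000006 × 111320 × 0.8306 ≈ -0.00554782 m.
Distance: √(0.2783² + 0.00554782²) ≈ 0.278355 m.
That is 0.278355 m = 27.836 cm.

28 centimetres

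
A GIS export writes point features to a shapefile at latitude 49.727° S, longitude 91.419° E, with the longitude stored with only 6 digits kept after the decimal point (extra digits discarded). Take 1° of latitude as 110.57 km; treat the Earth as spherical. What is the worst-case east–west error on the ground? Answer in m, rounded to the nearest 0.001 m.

Truncating at 6 decimal places can drop up to a full unit in the last place, so the longitude may be off by as much as 1e-06°.
One degree of longitude at 49.727° is 110570 × cos 49.727° ≈ 110570 × 0.6464 = 71475.8 m.
East–west error: 1e-06° × 71475.8 m/° ≈ 0.0714758 m.

0.071 m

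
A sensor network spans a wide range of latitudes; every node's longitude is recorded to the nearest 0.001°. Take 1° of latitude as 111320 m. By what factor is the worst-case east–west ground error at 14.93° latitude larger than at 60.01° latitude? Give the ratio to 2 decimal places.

Rounding to 3 decimal places leaves the longitude within ±0.0005° of the true value.
At 14.93°: 0.0005° × 111320 × cos 14.93° = 0.0005 × 111320 × 0.9662 ≈ 53.781 m.
Error at 60.01° = 0.0005° × 111320 × cos 60.01° ≈ 55.66 × 0.4998 = 27.822 m.
The ratio reduces to cos 14.93° / cos 60.01° = 0.9662/0.4998 ≈ 1.9331.

1.93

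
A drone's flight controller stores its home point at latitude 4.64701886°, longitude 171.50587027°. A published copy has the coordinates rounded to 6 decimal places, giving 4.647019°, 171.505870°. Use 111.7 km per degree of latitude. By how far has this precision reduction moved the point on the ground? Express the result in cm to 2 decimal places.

3.39 cm

Δlat = 4.64701886 − 4.647019 = -0.00000014°; Δlon = 171.50587027 − 171.505870 = +0.00000027°.
N–S: -0.00000014° × 111700 m/° = -0.015638 m.
E–W at 4.64702°: 0.00000027° × 111700 × cos 4.64702° = 0.00000027 × 111700 × 0.9967 ≈ 0.0300599 m.
Distance: √(0.015638² + 0.0300599²) ≈ 0.0338842 m.
That is 0.0338842 m = 3.3884 cm.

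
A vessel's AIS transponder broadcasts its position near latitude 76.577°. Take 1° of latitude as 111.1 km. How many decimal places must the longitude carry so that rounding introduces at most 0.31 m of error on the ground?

5 decimal places

At 76.577° one degree of longitude covers 111100 × cos 76.577° ≈ 111100 × 0.2321 ≈ 25790.6 m.
Rounding to N decimal places gives at most 0.5 × 10⁻ᴺ degrees of error, i.e. 0.5 × 10⁻ᴺ × 25790.6 m.
Need 0.5 × 25790.6 × 10⁻ᴺ ≤ 0.31 → 10⁻ᴺ ≤ 2.404e-05, so N ≥ 4.62.
N = 4 would give 1.29 m (too coarse); N = 5 gives 0.129 m ≤ 0.31 m.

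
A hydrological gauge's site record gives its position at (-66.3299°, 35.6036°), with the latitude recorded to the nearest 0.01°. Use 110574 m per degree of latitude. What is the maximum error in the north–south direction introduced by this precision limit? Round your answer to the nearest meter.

553 meters

Rounding to 2 decimal places leaves the latitude within ±0.005° of the true value.
Along the meridian that is 0.005° × 110574 m/° = 552.87 m.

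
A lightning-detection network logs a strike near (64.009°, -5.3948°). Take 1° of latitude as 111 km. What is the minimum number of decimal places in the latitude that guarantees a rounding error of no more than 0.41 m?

One degree of latitude covers 111000 m.
N decimal places → at most half a unit in the last place, 0.5 × 10⁻ᴺ° = 111000/2 × 10⁻ᴺ m.
Setting 55500 × 10⁻ᴺ ≤ 0.41 gives 10ᴺ ≥ 1.354e+05, i.e. N ≥ 5.13.
So 6 decimal places suffice (0.0555 m); 5 would allow up to 0.555 m.

6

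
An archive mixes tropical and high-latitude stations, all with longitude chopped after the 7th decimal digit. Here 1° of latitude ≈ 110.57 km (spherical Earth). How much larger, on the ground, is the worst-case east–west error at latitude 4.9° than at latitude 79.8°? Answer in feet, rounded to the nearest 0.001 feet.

Truncating at 7 decimal places can drop up to a full unit in the last place, so the longitude may be off by as much as 1e-07°.
Error at 4.9° = 1e-07° × 110570 × cos 4.9° ≈ 0.011057 × 0.9963 = 0.011017 m.
Error at 79.8° = 1e-07° × 110570 × cos 79.8° ≈ 0.011057 × 0.1771 = 0.001958 m.
So the lower-latitude error exceeds the higher by 0.011017 − 0.001958 = 0.0090586 m.
In feet: 0.00905856 m ÷ 0.3048 ≈ 0.02972 ft.

0.030 feet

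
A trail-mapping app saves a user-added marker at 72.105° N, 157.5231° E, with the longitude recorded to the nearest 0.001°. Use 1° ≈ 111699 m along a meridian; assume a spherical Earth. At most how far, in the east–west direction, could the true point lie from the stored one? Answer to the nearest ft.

Rounding to 3 decimal places leaves the longitude within ±0.0005° of the true value.
Parallels shrink by cos φ, so at 72.105° a degree of longitude is 111699 × 0.3073 ≈ 34322.2 m.
So at most 0.0005° × 34322.2 ≈ 17.1611 m east–west.
Converting: 17.1611 m × 3.2808 ft/m ≈ 56.303 ft.

56 ft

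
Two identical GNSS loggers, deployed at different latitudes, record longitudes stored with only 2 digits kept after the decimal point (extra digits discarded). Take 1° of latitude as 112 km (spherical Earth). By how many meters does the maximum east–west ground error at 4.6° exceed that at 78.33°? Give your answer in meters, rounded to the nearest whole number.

890 meters

Truncating at 2 decimal places can drop up to a full unit in the last place, so the longitude may be off by as much as 0.01°.
Error at 4.6° = 0.01° × 112000 × cos 4.6° ≈ 1120 × 0.9968 = 1116.4 m.
Error at 78.33° = 0.01° × 112000 × cos 78.33° ≈ 1120 × 0.2023 = 226.55 m.
So the lower-latitude error exceeds the higher by 1116.4 − 226.55 = 889.84 m.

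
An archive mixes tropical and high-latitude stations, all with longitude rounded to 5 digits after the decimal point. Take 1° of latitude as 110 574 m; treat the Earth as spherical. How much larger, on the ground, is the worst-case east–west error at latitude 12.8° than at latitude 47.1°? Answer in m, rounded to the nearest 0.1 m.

Rounding to 5 decimal places leaves the longitude within ±5e-06° of the true value.
Error at 12.8° = 5e-06° × 110574 × cos 12.8° ≈ 0.55287 × 0.9751 = 0.53913 m.
At 47.1°: 5e-06° × 110574 × cos 47.1° = 5e-06 × 110574 × 0.6807 ≈ 0.37635 m.
So the lower-latitude error exceeds the higher by 0.53913 − 0.37635 = 0.16278 m.

0.2 m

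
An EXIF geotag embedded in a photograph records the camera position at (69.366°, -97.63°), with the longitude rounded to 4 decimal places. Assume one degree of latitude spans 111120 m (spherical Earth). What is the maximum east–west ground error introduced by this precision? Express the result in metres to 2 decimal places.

1.96 metres

Rounding to 4 decimal places leaves the longitude within ±5e-05° of the true value.
Parallels shrink by cos φ, so at 69.366° a degree of longitude is 111120 × 0.3524 ≈ 39158.4 m.
East–west error: 5e-05° × 39158.4 m/° ≈ 1.95792 m.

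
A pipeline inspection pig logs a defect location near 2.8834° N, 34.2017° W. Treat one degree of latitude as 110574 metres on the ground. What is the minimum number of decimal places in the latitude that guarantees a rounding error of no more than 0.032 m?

One degree of latitude covers 110574 m.
N decimal places → at most half a unit in the last place, 0.5 × 10⁻ᴺ° = 110574/2 × 10⁻ᴺ m.
Need 0.5 × 110574 × 10⁻ᴺ ≤ 0.032 → 10⁻ᴺ ≤ 5.788e-07, so N ≥ 6.24.
So 7 decimal places suffice (0.00553 m); 6 would allow up to 0.0553 m.

7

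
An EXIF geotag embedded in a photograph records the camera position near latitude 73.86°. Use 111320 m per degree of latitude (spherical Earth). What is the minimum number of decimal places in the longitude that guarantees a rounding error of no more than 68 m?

3 decimal places

At 73.86° one degree of longitude covers 111320 × cos 73.86° ≈ 111320 × 0.2780 ≈ 30945.3 m.
With N decimal places the half-ulp bound is 0.5·10⁻ᴺ°, or 0.5·10⁻ᴺ × 30945.3 m on the ground.
Setting 15472.7 × 10⁻ᴺ ≤ 68 gives 10ᴺ ≥ 227.5, i.e. N ≥ 2.36.
At 2 places the error can reach 155 m, but 3 places keeps it to 15.5 m.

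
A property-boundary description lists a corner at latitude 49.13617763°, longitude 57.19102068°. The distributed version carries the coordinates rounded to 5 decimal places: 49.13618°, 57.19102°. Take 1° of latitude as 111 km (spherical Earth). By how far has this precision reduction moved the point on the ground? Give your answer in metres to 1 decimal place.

0.3 metres

The latitude changed by -0.00000237° and the longitude by +0.00000068°.
North–south shift: -0.00000237 × 111000 = -0.26307 m.
E–W at 49.1362°: 0.00000068° × 111000 × cos 49.1362° = 0.00000068 × 111000 × 0.6543 ≈ 0.0493838 m.
Hypotenuse of the two orthogonal shifts: √(0.26307² + 0.0493838²) = 0.267665 m.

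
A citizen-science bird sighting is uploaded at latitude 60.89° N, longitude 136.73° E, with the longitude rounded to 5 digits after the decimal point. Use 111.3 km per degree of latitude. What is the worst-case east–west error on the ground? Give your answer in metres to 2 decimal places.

Rounding to 5 decimal places leaves the longitude within ±5e-06° of the true value.
At latitude 60.89° a degree of longitude spans 111300 m × cos 60.89° = 111300 × 0.4865 ≈ 54146.1 m.
East–west error: 5e-06° × 54146.1 m/° ≈ 0.270731 m.

0.27 metres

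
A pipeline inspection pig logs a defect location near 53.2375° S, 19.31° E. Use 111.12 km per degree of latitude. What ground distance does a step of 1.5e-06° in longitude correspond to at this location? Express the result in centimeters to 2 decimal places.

One degree of longitude here spans 111120 × cos 53.2375° = 111120 × 0.5985 ≈ 66505.3 m; 1.5e-06° of that is 0.0997579 m.
That is 0.0997579 m = 9.9758 cm.

9.98 centimeters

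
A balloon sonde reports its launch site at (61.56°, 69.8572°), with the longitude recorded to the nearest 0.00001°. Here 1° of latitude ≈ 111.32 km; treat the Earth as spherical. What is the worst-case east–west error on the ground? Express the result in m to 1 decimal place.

Rounding to 5 decimal places leaves the longitude within ±5e-06° of the true value.
Parallels shrink by cos φ, so at 61.56° a degree of longitude is 111320 × 0.4762 ≈ 53014.8 m.
East–west error: 5e-06° × 53014.8 m/° ≈ 0.265074 m.

0.3 m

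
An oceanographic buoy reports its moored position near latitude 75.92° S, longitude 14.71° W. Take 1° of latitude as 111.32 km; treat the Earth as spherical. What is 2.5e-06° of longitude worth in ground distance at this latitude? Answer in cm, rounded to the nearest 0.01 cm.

2.5e-06° of longitude at 75.92° is 2.5e-06 × 111320 × cos 75.92° ≈ 2.5e-06 × 27081.5 = 0.0677038 m.
That is 0.0677038 m = 6.7704 cm.

6.77 cm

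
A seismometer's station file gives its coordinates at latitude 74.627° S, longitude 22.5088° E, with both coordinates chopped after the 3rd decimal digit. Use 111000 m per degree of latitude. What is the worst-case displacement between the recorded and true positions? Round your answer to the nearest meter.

Truncating at 3 decimal places can drop up to a full unit in the last place, so each coordinate may be off by as much as 0.001°.
Latitude error → 0.001 × 111000 = 111 m along the meridian.
E–W at 74.627°: 0.001° × 111000 × cos 74.627° = 0.001 × 111000 × 0.2651 ≈ 29.4263 m.
Worst case both components are at the extreme and orthogonal: √(111² + 29.4263²) ≈ 114.834 m.

115 meters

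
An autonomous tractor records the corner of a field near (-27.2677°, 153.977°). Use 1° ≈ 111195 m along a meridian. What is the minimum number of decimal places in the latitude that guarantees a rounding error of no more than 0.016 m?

One degree of latitude covers 111195 m.
Rounding to N decimal places gives at most 0.5 × 10⁻ᴺ degrees of error, i.e. 0.5 × 10⁻ᴺ × 111195 m.
Need 0.5 × 111195 × 10⁻ᴺ ≤ 0.016 → 10⁻ᴺ ≤ 2.878e-07, so N ≥ 6.54.
So 7 decimal places suffice (0.00556 m); 6 would allow up to 0.0556 m.

7 decimal places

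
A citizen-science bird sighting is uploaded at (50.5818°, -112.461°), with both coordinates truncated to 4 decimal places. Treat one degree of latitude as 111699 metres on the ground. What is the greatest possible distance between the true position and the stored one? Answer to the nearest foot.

43 feet

Truncating at 4 decimal places can drop up to a full unit in the last place, so each coordinate may be off by as much as 0.0001°.
North–south component: 0.0001° × 111699 = 11.1699 m.
E–W at 50.5818°: 0.0001° × 111699 × cos 50.5818° = 0.0001 × 111699 × 0.6350 ≈ 7.09262 m.
Combining orthogonally: (11.1699² + 7.09262²)^½ ≈ 13.2315 m.
Converting: 13.2315 m × 3.2808 ft/m ≈ 43.41 ft.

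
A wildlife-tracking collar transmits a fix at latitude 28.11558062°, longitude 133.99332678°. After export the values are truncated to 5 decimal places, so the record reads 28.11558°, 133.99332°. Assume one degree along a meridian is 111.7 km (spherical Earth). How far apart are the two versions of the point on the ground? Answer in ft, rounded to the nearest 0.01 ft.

2.20 ft

The latitude changed by +0.00000062° and the longitude by +0.00000678°.
N–S: 0.00000062° × 111700 m/° = 0.069254 m.
E–W at 28.1156°: 0.00000678° × 111700 × cos 28.1156° = 0.00000678 × 111700 × 0.8820 ≈ 0.667961 m.
Distance: √(0.069254² + 0.667961²) ≈ 0.671541 m.
Converting: 0.671541 m × 3.2808 ft/m ≈ 2.2032 ft.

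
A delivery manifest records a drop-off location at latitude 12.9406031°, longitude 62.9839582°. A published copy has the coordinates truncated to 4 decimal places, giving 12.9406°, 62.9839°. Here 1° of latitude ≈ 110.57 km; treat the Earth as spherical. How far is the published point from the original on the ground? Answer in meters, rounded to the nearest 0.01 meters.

6.28 meters

Δlat = 12.9406031 − 12.9406 = +0.0000031°; Δlon = 62.9839582 − 62.9839 = +0.0000582°.
North–south shift: 0.0000031 × 110570 = 0.342767 m.
East–west at this latitude: 0.0000582° × 110570 × cos 12.9406° ≈ 0.0000582 × 107762 = 6.27174 m.
Distance: √(0.342767² + 6.27174²) ≈ 6.2811 m.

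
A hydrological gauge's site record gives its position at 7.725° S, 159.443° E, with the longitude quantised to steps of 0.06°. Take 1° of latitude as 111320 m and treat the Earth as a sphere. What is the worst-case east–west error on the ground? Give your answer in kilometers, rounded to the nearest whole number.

3 kilometers

With a 0.06° grid the true value lies within half a step, ±0.06°/2 = ±0.03°, of the stored one.
At latitude 7.725° a degree of longitude spans 111320 m × cos 7.725° = 111320 × 0.9909 ≈ 110310 m.
Maximum E–W displacement: 0.03 × 110310 = 3309.29 m.
That is 3309.29 m = 3.3093 km.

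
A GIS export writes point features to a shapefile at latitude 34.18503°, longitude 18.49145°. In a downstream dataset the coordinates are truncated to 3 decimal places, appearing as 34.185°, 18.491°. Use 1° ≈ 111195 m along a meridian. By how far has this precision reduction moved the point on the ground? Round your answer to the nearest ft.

The latitude changed by +0.00003° and the longitude by +0.00045°.
N–S: 0.00003° × 111195 m/° = 3.33585 m.
East–west at this latitude: 0.00045° × 111195 × cos 34.185° ≈ 0.00045 × 91983.6 = 41.3926 m.
Combined displacement = (3.33585² + 41.3926²)^½ ≈ 41.5268 m.
In feet: 41.5268 m ÷ 0.3048 ≈ 136.24 ft.

136 ft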